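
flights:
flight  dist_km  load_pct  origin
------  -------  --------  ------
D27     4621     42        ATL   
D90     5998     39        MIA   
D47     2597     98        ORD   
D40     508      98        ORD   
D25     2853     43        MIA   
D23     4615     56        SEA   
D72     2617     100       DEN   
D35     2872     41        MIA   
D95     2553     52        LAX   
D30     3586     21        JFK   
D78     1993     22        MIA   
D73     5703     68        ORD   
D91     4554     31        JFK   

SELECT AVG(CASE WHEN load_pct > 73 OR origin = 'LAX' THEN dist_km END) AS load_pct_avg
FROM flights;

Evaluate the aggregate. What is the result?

2068.75

flight=D27: ✗
flight=D90: ✗
flight=D47: ✓ → 2597
flight=D40: ✓ → 508
flight=D25: ✗
flight=D23: ✗
flight=D72: ✓ → 2617
flight=D35: ✗
flight=D95: ✓ → 2553
flight=D30: ✗
flight=D78: ✗
flight=D73: ✗
flight=D91: ✗
load_pct_avg = (2597 + 508 + 2617 + 2553) / 4 = 2068.75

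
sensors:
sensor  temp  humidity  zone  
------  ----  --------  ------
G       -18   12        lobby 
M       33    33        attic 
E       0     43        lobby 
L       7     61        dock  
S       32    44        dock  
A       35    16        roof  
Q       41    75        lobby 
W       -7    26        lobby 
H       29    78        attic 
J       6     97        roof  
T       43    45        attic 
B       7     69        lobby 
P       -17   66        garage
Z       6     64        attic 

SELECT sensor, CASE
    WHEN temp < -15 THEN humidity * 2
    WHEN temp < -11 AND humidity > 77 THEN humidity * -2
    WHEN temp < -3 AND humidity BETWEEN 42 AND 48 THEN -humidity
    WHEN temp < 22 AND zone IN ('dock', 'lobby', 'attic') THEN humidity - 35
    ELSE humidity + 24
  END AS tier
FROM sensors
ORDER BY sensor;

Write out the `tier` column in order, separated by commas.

40, 34, 8, 24, 102, 121, 26, 57, 132, 99, 68, 69, -9, 29

sensor=A: ELSE → 40
sensor=B: temp < 22 AND zone IN ('dock', 'lobby', 'attic') → 34
sensor=E: temp < 22 AND zone IN ('dock', 'lobby', 'attic') → 8
sensor=G: temp < -15 → 24
sensor=H: ELSE → 102
sensor=J: ELSE → 121
sensor=L: temp < 22 AND zone IN ('dock', 'lobby', 'attic') → 26
sensor=M: ELSE → 57
sensor=P: temp < -15 → 132
sensor=Q: ELSE → 99
sensor=S: ELSE → 68
sensor=T: ELSE → 69
sensor=W: temp < 22 AND zone IN ('dock', 'lobby', 'attic') → -9
sensor=Z: temp < 22 AND zone IN ('dock', 'lobby', 'attic') → 29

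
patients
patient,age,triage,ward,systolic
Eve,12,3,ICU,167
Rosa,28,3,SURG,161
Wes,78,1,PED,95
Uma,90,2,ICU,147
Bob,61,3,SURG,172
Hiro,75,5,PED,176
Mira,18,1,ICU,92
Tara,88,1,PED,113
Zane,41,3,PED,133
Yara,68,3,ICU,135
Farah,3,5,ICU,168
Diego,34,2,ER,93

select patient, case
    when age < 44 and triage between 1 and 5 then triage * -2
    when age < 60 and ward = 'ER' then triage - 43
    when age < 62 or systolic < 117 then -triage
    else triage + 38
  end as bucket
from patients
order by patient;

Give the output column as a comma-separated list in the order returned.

-3, -4, -6, -10, 43, -2, -6, -1, 40, -1, 41, -6

patient=Bob: age < 62 or systolic < 117 → -3
patient=Diego: age < 44 and triage between 1 and 5 → -4
patient=Eve: age < 44 and triage between 1 and 5 → -6
patient=Farah: age < 44 and triage between 1 and 5 → -10
patient=Hiro: ELSE → 43
patient=Mira: age < 44 and triage between 1 and 5 → -2
patient=Rosa: age < 44 and triage between 1 and 5 → -6
patient=Tara: age < 62 or systolic < 117 → -1
patient=Uma: ELSE → 40
patient=Wes: age < 62 or systolic < 117 → -1
patient=Yara: ELSE → 41
patient=Zane: age < 44 and triage between 1 and 5 → -6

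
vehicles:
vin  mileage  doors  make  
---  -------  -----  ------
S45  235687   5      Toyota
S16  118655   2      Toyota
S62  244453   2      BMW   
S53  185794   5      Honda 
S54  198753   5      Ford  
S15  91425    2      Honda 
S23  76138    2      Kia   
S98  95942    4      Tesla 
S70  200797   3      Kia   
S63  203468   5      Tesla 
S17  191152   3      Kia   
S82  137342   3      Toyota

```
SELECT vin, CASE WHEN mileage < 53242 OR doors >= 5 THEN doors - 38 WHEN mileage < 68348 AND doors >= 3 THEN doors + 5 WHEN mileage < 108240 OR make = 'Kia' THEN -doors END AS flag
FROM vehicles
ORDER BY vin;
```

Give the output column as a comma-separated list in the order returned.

-2, NULL, -3, -2, -33, -33, -33, NULL, -33, -3, NULL, -4

vin=S15: mileage < 108240 OR make = 'Kia' → -2
vin=S16: (no match → NULL) → NULL
vin=S17: mileage < 108240 OR make = 'Kia' → -3
vin=S23: mileage < 108240 OR make = 'Kia' → -2
vin=S45: mileage < 53242 OR doors >= 5 → -33
vin=S53: mileage < 53242 OR doors >= 5 → -33
vin=S54: mileage < 53242 OR doors >= 5 → -33
vin=S62: (no match → NULL) → NULL
vin=S63: mileage < 53242 OR doors >= 5 → -33
vin=S70: mileage < 108240 OR make = 'Kia' → -3
vin=S82: (no match → NULL) → NULL
vin=S98: mileage < 108240 OR make = 'Kia' → -4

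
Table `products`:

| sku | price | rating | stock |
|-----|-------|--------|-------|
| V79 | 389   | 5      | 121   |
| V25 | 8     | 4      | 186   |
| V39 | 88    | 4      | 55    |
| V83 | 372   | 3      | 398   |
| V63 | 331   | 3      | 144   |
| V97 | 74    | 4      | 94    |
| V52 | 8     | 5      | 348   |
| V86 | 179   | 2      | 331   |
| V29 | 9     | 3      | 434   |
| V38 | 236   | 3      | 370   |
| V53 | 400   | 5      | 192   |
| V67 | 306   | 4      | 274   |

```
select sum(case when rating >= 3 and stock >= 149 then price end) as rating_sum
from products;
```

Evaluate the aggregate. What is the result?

1339

sku=V79: ✗
sku=V25: ✓ → 8
sku=V39: ✗
sku=V83: ✓ → 372
sku=V63: ✗
sku=V97: ✗
sku=V52: ✓ → 8
sku=V86: ✗
sku=V29: ✓ → 9
sku=V38: ✓ → 236
sku=V53: ✓ → 400
sku=V67: ✓ → 306
rating_sum = 8 + 372 + 8 + 9 + 236 + 400 + 306 = 1339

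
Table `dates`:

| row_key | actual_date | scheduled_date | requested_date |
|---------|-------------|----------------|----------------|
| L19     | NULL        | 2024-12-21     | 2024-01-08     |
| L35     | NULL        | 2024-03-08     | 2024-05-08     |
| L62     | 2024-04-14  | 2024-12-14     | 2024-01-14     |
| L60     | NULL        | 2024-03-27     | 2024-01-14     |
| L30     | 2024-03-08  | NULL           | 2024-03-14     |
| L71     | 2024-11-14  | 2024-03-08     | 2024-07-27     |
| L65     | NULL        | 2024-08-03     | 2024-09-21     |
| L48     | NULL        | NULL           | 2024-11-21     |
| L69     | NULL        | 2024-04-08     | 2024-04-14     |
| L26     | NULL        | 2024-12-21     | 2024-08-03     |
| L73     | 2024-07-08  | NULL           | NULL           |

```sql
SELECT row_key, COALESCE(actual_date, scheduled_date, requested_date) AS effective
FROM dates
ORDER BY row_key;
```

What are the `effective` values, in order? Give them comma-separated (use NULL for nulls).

2024-12-21, 2024-12-21, 2024-03-08, 2024-03-08, 2024-11-21, 2024-03-27, 2024-04-14, 2024-08-03, 2024-04-08, 2024-11-14, 2024-07-08

row_key=L19: actual_date=NULL, scheduled_date=2024-12-21 → 2024-12-21
row_key=L26: actual_date=NULL, scheduled_date=2024-12-21 → 2024-12-21
row_key=L30: actual_date=2024-03-08 → 2024-03-08
row_key=L35: actual_date=NULL, scheduled_date=2024-03-08 → 2024-03-08
row_key=L48: actual_date=NULL, scheduled_date=NULL, requested_date=2024-11-21 → 2024-11-21
row_key=L60: actual_date=NULL, scheduled_date=2024-03-27 → 2024-03-27
row_key=L62: actual_date=2024-04-14 → 2024-04-14
row_key=L65: actual_date=NULL, scheduled_date=2024-08-03 → 2024-08-03
row_key=L69: actual_date=NULL, scheduled_date=2024-04-08 → 2024-04-08
row_key=L71: actual_date=2024-11-14 → 2024-11-14
row_key=L73: actual_date=2024-07-08 → 2024-07-08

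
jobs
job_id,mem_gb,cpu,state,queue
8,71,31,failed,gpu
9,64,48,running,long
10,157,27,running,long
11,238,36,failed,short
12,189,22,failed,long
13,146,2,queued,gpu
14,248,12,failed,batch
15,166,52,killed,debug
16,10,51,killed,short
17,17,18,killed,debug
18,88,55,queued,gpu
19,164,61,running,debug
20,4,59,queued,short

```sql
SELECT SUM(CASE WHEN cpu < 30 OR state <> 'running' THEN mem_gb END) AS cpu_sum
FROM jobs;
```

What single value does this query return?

job_id=8: ✓ → 71
job_id=9: ✗
job_id=10: ✓ → 157
job_id=11: ✓ → 238
job_id=12: ✓ → 189
job_id=13: ✓ → 146
job_id=14: ✓ → 248
job_id=15: ✓ → 166
job_id=16: ✓ → 10
job_id=17: ✓ → 17
job_id=18: ✓ → 88
job_id=19: ✗
job_id=20: ✓ → 4
cpu_sum = 71 + 157 + 238 + 189 + 146 + 248 + 166 + 10 + 17 + 88 + 4 = 1334

1334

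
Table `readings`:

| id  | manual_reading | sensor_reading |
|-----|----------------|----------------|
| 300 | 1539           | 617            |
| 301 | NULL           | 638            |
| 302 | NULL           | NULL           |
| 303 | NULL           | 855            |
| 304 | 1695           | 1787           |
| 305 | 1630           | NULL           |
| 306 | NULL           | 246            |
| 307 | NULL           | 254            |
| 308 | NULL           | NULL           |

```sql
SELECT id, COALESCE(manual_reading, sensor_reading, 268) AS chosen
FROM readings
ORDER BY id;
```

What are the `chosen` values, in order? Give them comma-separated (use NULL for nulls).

id=300: manual_reading=1539 → 1539
id=301: manual_reading=NULL, sensor_reading=638 → 638
id=302: manual_reading=NULL, sensor_reading=NULL, → literal 268 → 268
id=303: manual_reading=NULL, sensor_reading=855 → 855
id=304: manual_reading=1695 → 1695
id=305: manual_reading=1630 → 1630
id=306: manual_reading=NULL, sensor_reading=246 → 246
id=307: manual_reading=NULL, sensor_reading=254 → 254
id=308: manual_reading=NULL, sensor_reading=NULL, → literal 268 → 268

1539, 638, 268, 855, 1695, 1630, 246, 254, 268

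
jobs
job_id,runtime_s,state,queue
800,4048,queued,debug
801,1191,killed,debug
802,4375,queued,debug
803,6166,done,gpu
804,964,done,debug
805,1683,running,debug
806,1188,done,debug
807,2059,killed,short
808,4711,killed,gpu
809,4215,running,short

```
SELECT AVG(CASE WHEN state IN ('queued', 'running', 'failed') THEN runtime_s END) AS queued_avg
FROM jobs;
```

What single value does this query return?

job_id=800: ✓ → 4048
job_id=801: ✗
job_id=802: ✓ → 4375
job_id=803: ✗
job_id=804: ✗
job_id=805: ✓ → 1683
job_id=806: ✗
job_id=807: ✗
job_id=808: ✗
job_id=809: ✓ → 4215
queued_avg = (4048 + 4375 + 1683 + 4215) / 4 = 3580.25

3580.25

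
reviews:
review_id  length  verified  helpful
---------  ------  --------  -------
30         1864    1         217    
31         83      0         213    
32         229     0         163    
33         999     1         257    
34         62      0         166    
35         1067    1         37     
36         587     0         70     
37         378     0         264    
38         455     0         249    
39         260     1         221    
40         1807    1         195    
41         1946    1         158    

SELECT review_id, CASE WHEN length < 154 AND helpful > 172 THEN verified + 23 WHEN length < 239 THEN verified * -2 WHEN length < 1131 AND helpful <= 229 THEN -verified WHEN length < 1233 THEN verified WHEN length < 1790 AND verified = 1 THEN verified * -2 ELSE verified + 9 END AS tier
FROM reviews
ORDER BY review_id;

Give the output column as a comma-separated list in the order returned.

10, 23, 0, 1, 0, -1, 0, 0, 0, -1, 10, 10

review_id=30: ELSE → 10
review_id=31: length < 154 AND helpful > 172 → 23
review_id=32: length < 239 → 0
review_id=33: length < 1233 → 1
review_id=34: length < 239 → 0
review_id=35: length < 1131 AND helpful <= 229 → -1
review_id=36: length < 1131 AND helpful <= 229 → 0
review_id=37: length < 1233 → 0
review_id=38: length < 1233 → 0
review_id=39: length < 1131 AND helpful <= 229 → -1
review_id=40: ELSE → 10
review_id=41: ELSE → 10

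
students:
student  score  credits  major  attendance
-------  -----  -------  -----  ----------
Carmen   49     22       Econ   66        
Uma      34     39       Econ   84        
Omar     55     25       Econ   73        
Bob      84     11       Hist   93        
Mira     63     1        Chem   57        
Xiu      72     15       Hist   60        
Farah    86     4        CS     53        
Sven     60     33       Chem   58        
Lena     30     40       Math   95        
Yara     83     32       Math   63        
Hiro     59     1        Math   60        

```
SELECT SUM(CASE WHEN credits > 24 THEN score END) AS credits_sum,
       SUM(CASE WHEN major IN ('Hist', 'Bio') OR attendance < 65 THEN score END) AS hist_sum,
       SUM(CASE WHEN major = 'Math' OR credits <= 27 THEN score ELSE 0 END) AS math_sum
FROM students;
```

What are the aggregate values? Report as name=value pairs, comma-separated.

credits_sum=262, hist_sum=507, math_sum=581

[credits_sum: credits > 24]
student=Carmen: ✗
student=Uma: ✓ → 34
student=Omar: ✓ → 55
student=Bob: ✗
student=Mira: ✗
student=Xiu: ✗
student=Farah: ✗
student=Sven: ✓ → 60
student=Lena: ✓ → 30
student=Yara: ✓ → 83
student=Hiro: ✗
credits_sum = 34 + 55 + 60 + 30 + 83 = 262
—
[hist_sum: major IN ('Hist', 'Bio') OR attendance < 65]
student=Carmen: ✗
student=Uma: ✗
student=Omar: ✗
student=Bob: ✓ → 84
student=Mira: ✓ → 63
student=Xiu: ✓ → 72
student=Farah: ✓ → 86
student=Sven: ✓ → 60
student=Lena: ✗
student=Yara: ✓ → 83
student=Hiro: ✓ → 59
hist_sum = 84 + 63 + 72 + 86 + 60 + 83 + 59 = 507
—
[math_sum: major = 'Math' OR credits <= 27]
student=Carmen: ✓ → 49
student=Uma: ✗
student=Omar: ✓ → 55
student=Bob: ✓ → 84
student=Mira: ✓ → 63
student=Xiu: ✓ → 72
student=Farah: ✓ → 86
student=Sven: ✗
student=Lena: ✓ → 30
student=Yara: ✓ → 83
student=Hiro: ✓ → 59
math_sum = 49 + 55 + 84 + 63 + 72 + 86 + 30 + 83 + 59 = 581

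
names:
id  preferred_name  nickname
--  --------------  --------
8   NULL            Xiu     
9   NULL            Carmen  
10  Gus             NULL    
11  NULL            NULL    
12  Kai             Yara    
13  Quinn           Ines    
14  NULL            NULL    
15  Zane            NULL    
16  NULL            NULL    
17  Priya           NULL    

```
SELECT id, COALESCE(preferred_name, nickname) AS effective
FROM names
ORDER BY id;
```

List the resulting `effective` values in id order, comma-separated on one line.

id=8: preferred_name=NULL, nickname=Xiu → Xiu
id=9: preferred_name=NULL, nickname=Carmen → Carmen
id=10: preferred_name=Gus → Gus
id=11: preferred_name=NULL, nickname=NULL (all NULL) → NULL
id=12: preferred_name=Kai → Kai
id=13: preferred_name=Quinn → Quinn
id=14: preferred_name=NULL, nickname=NULL (all NULL) → NULL
id=15: preferred_name=Zane → Zane
id=16: preferred_name=NULL, nickname=NULL (all NULL) → NULL
id=17: preferred_name=Priya → Priya

Xiu, Carmen, Gus, NULL, Kai, Quinn, NULL, Zane, NULL, Priya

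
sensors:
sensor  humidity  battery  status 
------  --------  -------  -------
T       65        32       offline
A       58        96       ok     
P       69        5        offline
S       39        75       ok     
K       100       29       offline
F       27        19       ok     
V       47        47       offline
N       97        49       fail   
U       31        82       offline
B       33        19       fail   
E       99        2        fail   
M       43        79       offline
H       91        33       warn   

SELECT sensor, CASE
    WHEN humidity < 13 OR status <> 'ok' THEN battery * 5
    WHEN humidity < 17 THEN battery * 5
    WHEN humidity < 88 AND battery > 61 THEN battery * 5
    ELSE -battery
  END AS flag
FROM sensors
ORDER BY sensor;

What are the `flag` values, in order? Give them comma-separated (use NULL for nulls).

sensor=A: humidity < 88 AND battery > 61 → 480
sensor=B: humidity < 13 OR status <> 'ok' → 95
sensor=E: humidity < 13 OR status <> 'ok' → 10
sensor=F: ELSE → -19
sensor=H: humidity < 13 OR status <> 'ok' → 165
sensor=K: humidity < 13 OR status <> 'ok' → 145
sensor=M: humidity < 13 OR status <> 'ok' → 395
sensor=N: humidity < 13 OR status <> 'ok' → 245
sensor=P: humidity < 13 OR status <> 'ok' → 25
sensor=S: humidity < 88 AND battery > 61 → 375
sensor=T: humidity < 13 OR status <> 'ok' → 160
sensor=U: humidity < 13 OR status <> 'ok' → 410
sensor=V: humidity < 13 OR status <> 'ok' → 235

480, 95, 10, -19, 165, 145, 395, 245, 25, 375, 160, 410, 235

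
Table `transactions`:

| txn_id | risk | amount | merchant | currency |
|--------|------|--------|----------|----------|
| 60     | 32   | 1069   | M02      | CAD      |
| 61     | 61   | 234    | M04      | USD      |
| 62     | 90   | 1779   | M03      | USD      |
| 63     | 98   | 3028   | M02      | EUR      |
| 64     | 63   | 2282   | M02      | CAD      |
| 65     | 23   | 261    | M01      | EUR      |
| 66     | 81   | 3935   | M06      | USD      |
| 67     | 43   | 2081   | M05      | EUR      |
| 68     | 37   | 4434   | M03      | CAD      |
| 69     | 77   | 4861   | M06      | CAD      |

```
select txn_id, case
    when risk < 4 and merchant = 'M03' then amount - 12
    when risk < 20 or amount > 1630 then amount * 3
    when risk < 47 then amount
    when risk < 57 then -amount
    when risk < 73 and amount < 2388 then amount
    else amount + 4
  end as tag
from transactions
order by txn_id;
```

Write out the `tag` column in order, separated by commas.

1069, 234, 5337, 9084, 6846, 261, 11805, 6243, 13302, 14583

txn_id=60: risk < 47 → 1069
txn_id=61: risk < 73 and amount < 2388 → 234
txn_id=62: risk < 20 or amount > 1630 → 5337
txn_id=63: risk < 20 or amount > 1630 → 9084
txn_id=64: risk < 20 or amount > 1630 → 6846
txn_id=65: risk < 47 → 261
txn_id=66: risk < 20 or amount > 1630 → 11805
txn_id=67: risk < 20 or amount > 1630 → 6243
txn_id=68: risk < 20 or amount > 1630 → 13302
txn_id=69: risk < 20 or amount > 1630 → 14583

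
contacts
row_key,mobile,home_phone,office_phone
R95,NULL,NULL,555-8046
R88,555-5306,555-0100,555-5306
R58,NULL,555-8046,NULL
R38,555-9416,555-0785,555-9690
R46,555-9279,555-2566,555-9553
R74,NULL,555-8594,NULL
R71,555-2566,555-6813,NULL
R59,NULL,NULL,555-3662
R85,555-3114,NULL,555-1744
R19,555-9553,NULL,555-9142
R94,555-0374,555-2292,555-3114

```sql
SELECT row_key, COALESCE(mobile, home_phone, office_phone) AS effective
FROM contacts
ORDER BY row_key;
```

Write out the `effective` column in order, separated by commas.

row_key=R19: mobile=555-9553 → 555-9553
row_key=R38: mobile=555-9416 → 555-9416
row_key=R46: mobile=555-9279 → 555-9279
row_key=R58: mobile=NULL, home_phone=555-8046 → 555-8046
row_key=R59: mobile=NULL, home_phone=NULL, office_phone=555-3662 → 555-3662
row_key=R71: mobile=555-2566 → 555-2566
row_key=R74: mobile=NULL, home_phone=555-8594 → 555-8594
row_key=R85: mobile=555-3114 → 555-3114
row_key=R88: mobile=555-5306 → 555-5306
row_key=R94: mobile=555-0374 → 555-0374
row_key=R95: mobile=NULL, home_phone=NULL, office_phone=555-8046 → 555-8046

555-9553, 555-9416, 555-9279, 555-8046, 555-3662, 555-2566, 555-8594, 555-3114, 555-5306, 555-0374, 555-8046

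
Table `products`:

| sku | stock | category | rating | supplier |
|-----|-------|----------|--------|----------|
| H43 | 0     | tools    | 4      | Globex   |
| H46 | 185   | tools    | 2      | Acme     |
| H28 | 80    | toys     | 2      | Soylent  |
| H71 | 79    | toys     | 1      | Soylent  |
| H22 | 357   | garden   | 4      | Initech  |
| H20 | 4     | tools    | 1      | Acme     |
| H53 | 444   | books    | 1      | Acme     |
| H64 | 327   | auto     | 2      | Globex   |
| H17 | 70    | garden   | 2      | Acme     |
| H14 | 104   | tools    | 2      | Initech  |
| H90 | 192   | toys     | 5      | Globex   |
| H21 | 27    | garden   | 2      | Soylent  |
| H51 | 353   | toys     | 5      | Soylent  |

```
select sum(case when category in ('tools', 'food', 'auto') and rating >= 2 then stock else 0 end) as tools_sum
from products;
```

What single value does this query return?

sku=H43: ✓ → 0
sku=H46: ✓ → 185
sku=H28: ✗
sku=H71: ✗
sku=H22: ✗
sku=H20: ✗
sku=H53: ✗
sku=H64: ✓ → 327
sku=H17: ✗
sku=H14: ✓ → 104
sku=H90: ✗
sku=H21: ✗
sku=H51: ✗
tools_sum = 185 + 327 + 104 = 616

616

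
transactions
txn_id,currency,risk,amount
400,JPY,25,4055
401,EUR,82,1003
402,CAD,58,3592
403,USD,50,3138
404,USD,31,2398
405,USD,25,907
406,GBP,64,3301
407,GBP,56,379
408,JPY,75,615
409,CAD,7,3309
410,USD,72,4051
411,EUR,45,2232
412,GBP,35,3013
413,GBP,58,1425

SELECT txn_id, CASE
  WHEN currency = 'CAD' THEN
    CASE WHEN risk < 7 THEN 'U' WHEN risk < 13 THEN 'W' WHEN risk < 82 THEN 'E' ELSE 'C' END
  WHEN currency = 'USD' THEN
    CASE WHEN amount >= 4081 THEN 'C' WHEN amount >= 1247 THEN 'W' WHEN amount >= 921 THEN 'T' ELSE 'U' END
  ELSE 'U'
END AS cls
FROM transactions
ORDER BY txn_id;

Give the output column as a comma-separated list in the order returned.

txn_id=400: currency='JPY' → outer ELSE → U
txn_id=401: currency='EUR' → outer ELSE → U
txn_id=402: currency='CAD' → inner[risk < 82] → E
txn_id=403: currency='USD' → inner[amount >= 1247] → W
txn_id=404: currency='USD' → inner[amount >= 1247] → W
txn_id=405: currency='USD' → inner[ELSE] → U
txn_id=406: currency='GBP' → outer ELSE → U
txn_id=407: currency='GBP' → outer ELSE → U
txn_id=408: currency='JPY' → outer ELSE → U
txn_id=409: currency='CAD' → inner[risk < 13] → W
txn_id=410: currency='USD' → inner[amount >= 1247] → W
txn_id=411: currency='EUR' → outer ELSE → U
txn_id=412: currency='GBP' → outer ELSE → U
txn_id=413: currency='GBP' → outer ELSE → U

U, U, E, W, W, U, U, U, U, W, W, U, U, U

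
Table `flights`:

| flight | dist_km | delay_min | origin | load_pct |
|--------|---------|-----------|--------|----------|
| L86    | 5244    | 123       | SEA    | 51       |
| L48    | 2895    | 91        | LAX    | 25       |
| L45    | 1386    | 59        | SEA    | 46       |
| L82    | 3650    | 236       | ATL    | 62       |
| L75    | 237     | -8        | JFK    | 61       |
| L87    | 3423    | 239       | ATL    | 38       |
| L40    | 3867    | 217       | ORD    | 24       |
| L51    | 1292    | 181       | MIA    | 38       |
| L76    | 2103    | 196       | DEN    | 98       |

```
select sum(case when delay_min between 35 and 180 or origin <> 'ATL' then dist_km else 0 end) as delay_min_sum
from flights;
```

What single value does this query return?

flight=L86: ✓ → 5244
flight=L48: ✓ → 2895
flight=L45: ✓ → 1386
flight=L82: ✗
flight=L75: ✓ → 237
flight=L87: ✗
flight=L40: ✓ → 3867
flight=L51: ✓ → 1292
flight=L76: ✓ → 2103
delay_min_sum = 5244 + 2895 + 1386 + 237 + 3867 + 1292 + 2103 = 17024

17024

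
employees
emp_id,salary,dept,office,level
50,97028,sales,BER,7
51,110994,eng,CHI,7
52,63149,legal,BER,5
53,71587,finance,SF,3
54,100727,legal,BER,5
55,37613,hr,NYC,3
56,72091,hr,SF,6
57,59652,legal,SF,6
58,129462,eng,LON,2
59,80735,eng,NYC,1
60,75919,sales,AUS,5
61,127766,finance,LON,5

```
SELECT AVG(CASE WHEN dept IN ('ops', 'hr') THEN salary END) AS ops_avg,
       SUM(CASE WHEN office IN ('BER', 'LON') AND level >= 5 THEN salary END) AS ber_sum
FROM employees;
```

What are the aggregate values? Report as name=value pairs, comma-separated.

[ops_avg: dept IN ('ops', 'hr')]
emp_id=50: ✗
emp_id=51: ✗
emp_id=52: ✗
emp_id=53: ✗
emp_id=54: ✗
emp_id=55: ✓ → 37613
emp_id=56: ✓ → 72091
emp_id=57: ✗
emp_id=58: ✗
emp_id=59: ✗
emp_id=60: ✗
emp_id=61: ✗
ops_avg = (37613 + 72091) / 2 = 54852
—
[ber_sum: office IN ('BER', 'LON') AND level >= 5]
emp_id=50: ✓ → 97028
emp_id=51: ✗
emp_id=52: ✓ → 63149
emp_id=53: ✗
emp_id=54: ✓ → 100727
emp_id=55: ✗
emp_id=56: ✗
emp_id=57: ✗
emp_id=58: ✗
emp_id=59: ✗
emp_id=60: ✗
emp_id=61: ✓ → 127766
ber_sum = 97028 + 63149 + 100727 + 127766 = 388670

ops_avg=54852, ber_sum=388670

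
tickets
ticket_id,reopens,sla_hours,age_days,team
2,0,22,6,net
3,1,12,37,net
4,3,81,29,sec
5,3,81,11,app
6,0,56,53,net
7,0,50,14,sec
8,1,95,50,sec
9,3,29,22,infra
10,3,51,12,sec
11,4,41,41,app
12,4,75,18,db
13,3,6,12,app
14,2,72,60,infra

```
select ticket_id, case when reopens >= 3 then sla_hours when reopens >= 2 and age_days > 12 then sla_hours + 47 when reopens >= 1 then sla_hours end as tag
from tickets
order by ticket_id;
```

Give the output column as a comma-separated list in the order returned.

NULL, 12, 81, 81, NULL, NULL, 95, 29, 51, 41, 75, 6, 119

ticket_id=2: (no match → NULL) → NULL
ticket_id=3: reopens >= 1 → 12
ticket_id=4: reopens >= 3 → 81
ticket_id=5: reopens >= 3 → 81
ticket_id=6: (no match → NULL) → NULL
ticket_id=7: (no match → NULL) → NULL
ticket_id=8: reopens >= 1 → 95
ticket_id=9: reopens >= 3 → 29
ticket_id=10: reopens >= 3 → 51
ticket_id=11: reopens >= 3 → 41
ticket_id=12: reopens >= 3 → 75
ticket_id=13: reopens >= 3 → 6
ticket_id=14: reopens >= 2 and age_days > 12 → 119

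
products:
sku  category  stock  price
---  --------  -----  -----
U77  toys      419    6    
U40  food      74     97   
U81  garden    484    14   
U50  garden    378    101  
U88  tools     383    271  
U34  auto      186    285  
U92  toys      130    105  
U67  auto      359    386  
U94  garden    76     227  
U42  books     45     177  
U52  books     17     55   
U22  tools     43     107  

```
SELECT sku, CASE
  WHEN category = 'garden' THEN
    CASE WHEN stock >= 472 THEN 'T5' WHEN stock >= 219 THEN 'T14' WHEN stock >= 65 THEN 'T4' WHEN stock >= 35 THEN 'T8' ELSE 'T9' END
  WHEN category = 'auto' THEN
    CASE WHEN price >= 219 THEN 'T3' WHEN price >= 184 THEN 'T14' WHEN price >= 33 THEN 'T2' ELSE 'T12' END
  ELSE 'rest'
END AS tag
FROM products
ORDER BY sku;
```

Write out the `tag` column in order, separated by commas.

rest, T3, rest, rest, T14, rest, T3, rest, T5, rest, rest, T4

sku=U22: category='tools' → outer ELSE → rest
sku=U34: category='auto' → inner[price >= 219] → T3
sku=U40: category='food' → outer ELSE → rest
sku=U42: category='books' → outer ELSE → rest
sku=U50: category='garden' → inner[stock >= 219] → T14
sku=U52: category='books' → outer ELSE → rest
sku=U67: category='auto' → inner[price >= 219] → T3
sku=U77: category='toys' → outer ELSE → rest
sku=U81: category='garden' → inner[stock >= 472] → T5
sku=U88: category='tools' → outer ELSE → rest
sku=U92: category='toys' → outer ELSE → rest
sku=U94: category='garden' → inner[stock >= 65] → T4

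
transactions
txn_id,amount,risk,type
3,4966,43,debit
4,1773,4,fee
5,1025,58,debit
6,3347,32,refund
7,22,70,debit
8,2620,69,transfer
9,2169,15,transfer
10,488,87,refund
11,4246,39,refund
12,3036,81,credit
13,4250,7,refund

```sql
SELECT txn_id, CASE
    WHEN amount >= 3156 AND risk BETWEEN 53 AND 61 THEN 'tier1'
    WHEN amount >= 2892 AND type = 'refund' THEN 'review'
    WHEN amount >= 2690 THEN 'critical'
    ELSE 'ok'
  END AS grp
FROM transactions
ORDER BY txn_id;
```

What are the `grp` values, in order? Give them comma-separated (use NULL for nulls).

critical, ok, ok, review, ok, ok, ok, ok, review, critical, review

txn_id=3: amount >= 2690 → critical
txn_id=4: ELSE → ok
txn_id=5: ELSE → ok
txn_id=6: amount >= 2892 AND type = 'refund' → review
txn_id=7: ELSE → ok
txn_id=8: ELSE → ok
txn_id=9: ELSE → ok
txn_id=10: ELSE → ok
txn_id=11: amount >= 2892 AND type = 'refund' → review
txn_id=12: amount >= 2690 → critical
txn_id=13: amount >= 2892 AND type = 'refund' → review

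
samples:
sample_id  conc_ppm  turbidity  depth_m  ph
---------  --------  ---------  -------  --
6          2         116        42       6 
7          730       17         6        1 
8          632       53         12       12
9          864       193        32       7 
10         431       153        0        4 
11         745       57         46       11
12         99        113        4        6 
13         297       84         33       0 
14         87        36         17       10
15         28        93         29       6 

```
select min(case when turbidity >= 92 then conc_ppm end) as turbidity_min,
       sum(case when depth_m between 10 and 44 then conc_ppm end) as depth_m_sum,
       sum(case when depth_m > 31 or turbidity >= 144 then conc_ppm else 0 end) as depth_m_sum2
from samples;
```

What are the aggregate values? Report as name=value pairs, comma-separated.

turbidity_min=2, depth_m_sum=1910, depth_m_sum2=2339

[turbidity_min: turbidity >= 92]
sample_id=6: ✓ → 2
sample_id=7: ✗
sample_id=8: ✗
sample_id=9: ✓ → 864
sample_id=10: ✓ → 431
sample_id=11: ✗
sample_id=12: ✓ → 99
sample_id=13: ✗
sample_id=14: ✗
sample_id=15: ✓ → 28
turbidity_min = MIN(2, 864, 431, 99, 28) = 2
—
[depth_m_sum: depth_m between 10 and 44]
sample_id=6: ✓ → 2
sample_id=7: ✗
sample_id=8: ✓ → 632
sample_id=9: ✓ → 864
sample_id=10: ✗
sample_id=11: ✗
sample_id=12: ✗
sample_id=13: ✓ → 297
sample_id=14: ✓ → 87
sample_id=15: ✓ → 28
depth_m_sum = 2 + 632 + 864 + 297 + 87 + 28 = 1910
—
[depth_m_sum2: depth_m > 31 or turbidity >= 144]
sample_id=6: ✓ → 2
sample_id=7: ✗
sample_id=8: ✗
sample_id=9: ✓ → 864
sample_id=10: ✓ → 431
sample_id=11: ✓ → 745
sample_id=12: ✗
sample_id=13: ✓ → 297
sample_id=14: ✗
sample_id=15: ✗
depth_m_sum2 = 2 + 864 + 431 + 745 + 297 = 2339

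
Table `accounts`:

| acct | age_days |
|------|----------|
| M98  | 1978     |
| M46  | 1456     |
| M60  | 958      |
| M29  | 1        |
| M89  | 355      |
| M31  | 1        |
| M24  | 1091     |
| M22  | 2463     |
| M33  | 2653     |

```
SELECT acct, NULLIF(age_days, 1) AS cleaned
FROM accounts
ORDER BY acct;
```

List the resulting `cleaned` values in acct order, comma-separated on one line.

acct=M22: age_days=2463 vs 1: differ → 2463
acct=M24: age_days=1091 vs 1: differ → 1091
acct=M29: age_days=1 vs 1: equal → NULL
acct=M31: age_days=1 vs 1: equal → NULL
acct=M33: age_days=2653 vs 1: differ → 2653
acct=M46: age_days=1456 vs 1: differ → 1456
acct=M60: age_days=958 vs 1: differ → 958
acct=M89: age_days=355 vs 1: differ → 355
acct=M98: age_days=1978 vs 1: differ → 1978

2463, 1091, NULL, NULL, 2653, 1456, 958, 355, 1978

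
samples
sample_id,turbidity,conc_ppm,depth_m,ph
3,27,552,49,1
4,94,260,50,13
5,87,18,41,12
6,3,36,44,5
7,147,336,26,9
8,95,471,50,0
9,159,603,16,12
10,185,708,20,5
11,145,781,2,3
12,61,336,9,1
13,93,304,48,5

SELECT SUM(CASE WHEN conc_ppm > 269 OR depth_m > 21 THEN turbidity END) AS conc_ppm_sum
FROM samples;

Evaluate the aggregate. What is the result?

1096

sample_id=3: ✓ → 27
sample_id=4: ✓ → 94
sample_id=5: ✓ → 87
sample_id=6: ✓ → 3
sample_id=7: ✓ → 147
sample_id=8: ✓ → 95
sample_id=9: ✓ → 159
sample_id=10: ✓ → 185
sample_id=11: ✓ → 145
sample_id=12: ✓ → 61
sample_id=13: ✓ → 93
conc_ppm_sum = 27 + 94 + 87 + 3 + 147 + 95 + 159 + 185 + 145 + 61 + 93 = 1096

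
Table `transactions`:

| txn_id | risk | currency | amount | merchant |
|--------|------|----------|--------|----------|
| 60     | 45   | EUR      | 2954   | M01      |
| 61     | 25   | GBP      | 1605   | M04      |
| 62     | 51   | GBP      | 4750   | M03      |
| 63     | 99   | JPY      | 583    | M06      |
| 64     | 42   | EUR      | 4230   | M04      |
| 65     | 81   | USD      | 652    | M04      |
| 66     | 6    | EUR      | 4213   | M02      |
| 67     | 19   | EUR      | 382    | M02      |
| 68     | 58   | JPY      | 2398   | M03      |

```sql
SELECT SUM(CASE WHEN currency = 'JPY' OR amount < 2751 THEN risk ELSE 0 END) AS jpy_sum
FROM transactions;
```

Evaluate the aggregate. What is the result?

282

txn_id=60: ✗
txn_id=61: ✓ → 25
txn_id=62: ✗
txn_id=63: ✓ → 99
txn_id=64: ✗
txn_id=65: ✓ → 81
txn_id=66: ✗
txn_id=67: ✓ → 19
txn_id=68: ✓ → 58
jpy_sum = 25 + 99 + 81 + 19 + 58 = 282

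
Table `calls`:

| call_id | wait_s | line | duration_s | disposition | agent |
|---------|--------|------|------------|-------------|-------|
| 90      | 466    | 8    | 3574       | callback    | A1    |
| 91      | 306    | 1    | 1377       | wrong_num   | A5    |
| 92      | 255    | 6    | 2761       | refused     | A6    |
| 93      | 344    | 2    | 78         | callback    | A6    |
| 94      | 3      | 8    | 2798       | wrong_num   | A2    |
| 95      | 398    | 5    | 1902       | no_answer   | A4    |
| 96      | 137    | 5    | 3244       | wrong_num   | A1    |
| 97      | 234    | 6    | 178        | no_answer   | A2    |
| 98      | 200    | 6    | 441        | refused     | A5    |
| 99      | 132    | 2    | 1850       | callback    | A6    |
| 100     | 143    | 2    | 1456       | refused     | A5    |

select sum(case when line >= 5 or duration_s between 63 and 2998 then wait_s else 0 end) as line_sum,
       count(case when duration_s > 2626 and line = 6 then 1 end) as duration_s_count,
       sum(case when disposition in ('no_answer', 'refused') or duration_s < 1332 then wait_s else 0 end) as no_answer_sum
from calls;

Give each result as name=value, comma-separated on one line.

[line_sum: line >= 5 or duration_s between 63 and 2998]
call_id=90: ✓ → 466
call_id=91: ✓ → 306
call_id=92: ✓ → 255
call_id=93: ✓ → 344
call_id=94: ✓ → 3
call_id=95: ✓ → 398
call_id=96: ✓ → 137
call_id=97: ✓ → 234
call_id=98: ✓ → 200
call_id=99: ✓ → 132
call_id=100: ✓ → 143
line_sum = 466 + 306 + 255 + 344 + 3 + 398 + 137 + 234 + 200 + 132 + 143 = 2618
—
[duration_s_count: duration_s > 2626 and line = 6]
call_id=90: ✗
call_id=91: ✗
call_id=92: ✓ → 1
call_id=93: ✗
call_id=94: ✗
call_id=95: ✗
call_id=96: ✗
call_id=97: ✗
call_id=98: ✗
call_id=99: ✗
call_id=100: ✗
duration_s_count = COUNT(1) = 1
—
[no_answer_sum: disposition in ('no_answer', 'refused') or duration_s < 1332]
call_id=90: ✗
call_id=91: ✗
call_id=92: ✓ → 255
call_id=93: ✓ → 344
call_id=94: ✗
call_id=95: ✓ → 398
call_id=96: ✗
call_id=97: ✓ → 234
call_id=98: ✓ → 200
call_id=99: ✗
call_id=100: ✓ → 143
no_answer_sum = 255 + 344 + 398 + 234 + 200 + 143 = 1574

line_sum=2618, duration_s_count=1, no_answer_sum=1574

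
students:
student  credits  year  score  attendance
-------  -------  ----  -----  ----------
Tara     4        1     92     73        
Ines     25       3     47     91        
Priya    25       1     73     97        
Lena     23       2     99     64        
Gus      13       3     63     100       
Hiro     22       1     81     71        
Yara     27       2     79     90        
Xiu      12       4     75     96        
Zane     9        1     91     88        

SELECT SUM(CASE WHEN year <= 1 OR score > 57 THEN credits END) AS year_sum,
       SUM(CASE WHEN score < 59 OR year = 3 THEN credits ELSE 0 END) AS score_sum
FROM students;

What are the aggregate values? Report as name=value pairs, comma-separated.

[year_sum: year <= 1 OR score > 57]
student=Tara: ✓ → 4
student=Ines: ✗
student=Priya: ✓ → 25
student=Lena: ✓ → 23
student=Gus: ✓ → 13
student=Hiro: ✓ → 22
student=Yara: ✓ → 27
student=Xiu: ✓ → 12
student=Zane: ✓ → 9
year_sum = 4 + 25 + 23 + 13 + 22 + 27 + 12 + 9 = 135
—
[score_sum: score < 59 OR year = 3]
student=Tara: ✗
student=Ines: ✓ → 25
student=Priya: ✗
student=Lena: ✗
student=Gus: ✓ → 13
student=Hiro: ✗
student=Yara: ✗
student=Xiu: ✗
student=Zane: ✗
score_sum = 25 + 13 = 38

year_sum=135, score_sum=38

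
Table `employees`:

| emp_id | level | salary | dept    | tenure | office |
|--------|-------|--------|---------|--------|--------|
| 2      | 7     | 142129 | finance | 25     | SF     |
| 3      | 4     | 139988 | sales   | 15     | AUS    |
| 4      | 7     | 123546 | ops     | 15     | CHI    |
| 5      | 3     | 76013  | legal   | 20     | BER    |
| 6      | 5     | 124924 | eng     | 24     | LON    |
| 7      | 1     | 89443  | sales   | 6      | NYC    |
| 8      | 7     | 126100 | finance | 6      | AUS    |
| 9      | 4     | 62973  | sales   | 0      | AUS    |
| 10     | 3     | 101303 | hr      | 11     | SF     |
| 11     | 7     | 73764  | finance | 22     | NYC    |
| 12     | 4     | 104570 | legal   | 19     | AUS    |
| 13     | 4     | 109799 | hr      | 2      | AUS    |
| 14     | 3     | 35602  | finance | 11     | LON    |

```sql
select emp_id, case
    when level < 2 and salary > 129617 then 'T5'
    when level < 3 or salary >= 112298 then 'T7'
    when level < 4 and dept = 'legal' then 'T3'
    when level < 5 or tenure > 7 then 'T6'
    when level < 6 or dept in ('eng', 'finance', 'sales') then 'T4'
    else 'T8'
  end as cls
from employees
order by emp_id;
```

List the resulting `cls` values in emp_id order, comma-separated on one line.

T7, T7, T7, T3, T7, T7, T7, T6, T6, T6, T6, T6, T6

emp_id=2: level < 3 or salary >= 112298 → T7
emp_id=3: level < 3 or salary >= 112298 → T7
emp_id=4: level < 3 or salary >= 112298 → T7
emp_id=5: level < 4 and dept = 'legal' → T3
emp_id=6: level < 3 or salary >= 112298 → T7
emp_id=7: level < 3 or salary >= 112298 → T7
emp_id=8: level < 3 or salary >= 112298 → T7
emp_id=9: level < 5 or tenure > 7 → T6
emp_id=10: level < 5 or tenure > 7 → T6
emp_id=11: level < 5 or tenure > 7 → T6
emp_id=12: level < 5 or tenure > 7 → T6
emp_id=13: level < 5 or tenure > 7 → T6
emp_id=14: level < 5 or tenure > 7 → T6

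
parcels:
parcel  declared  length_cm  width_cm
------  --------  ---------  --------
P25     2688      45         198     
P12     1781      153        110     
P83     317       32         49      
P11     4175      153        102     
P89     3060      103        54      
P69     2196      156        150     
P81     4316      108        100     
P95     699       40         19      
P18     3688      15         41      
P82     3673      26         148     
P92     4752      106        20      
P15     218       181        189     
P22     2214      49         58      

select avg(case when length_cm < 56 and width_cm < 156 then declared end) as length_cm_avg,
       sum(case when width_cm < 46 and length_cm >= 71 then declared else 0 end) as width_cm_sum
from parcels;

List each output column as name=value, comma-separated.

length_cm_avg=2118.2, width_cm_sum=4752

[length_cm_avg: length_cm < 56 and width_cm < 156]
parcel=P25: ✗
parcel=P12: ✗
parcel=P83: ✓ → 317
parcel=P11: ✗
parcel=P89: ✗
parcel=P69: ✗
parcel=P81: ✗
parcel=P95: ✓ → 699
parcel=P18: ✓ → 3688
parcel=P82: ✓ → 3673
parcel=P92: ✗
parcel=P15: ✗
parcel=P22: ✓ → 2214
length_cm_avg = (317 + 699 + 3688 + 3673 + 2214) / 5 = 2118.2
—
[width_cm_sum: width_cm < 46 and length_cm >= 71]
parcel=P25: ✗
parcel=P12: ✗
parcel=P83: ✗
parcel=P11: ✗
parcel=P89: ✗
parcel=P69: ✗
parcel=P81: ✗
parcel=P95: ✗
parcel=P18: ✗
parcel=P82: ✗
parcel=P92: ✓ → 4752
parcel=P15: ✗
parcel=P22: ✗
width_cm_sum = 4752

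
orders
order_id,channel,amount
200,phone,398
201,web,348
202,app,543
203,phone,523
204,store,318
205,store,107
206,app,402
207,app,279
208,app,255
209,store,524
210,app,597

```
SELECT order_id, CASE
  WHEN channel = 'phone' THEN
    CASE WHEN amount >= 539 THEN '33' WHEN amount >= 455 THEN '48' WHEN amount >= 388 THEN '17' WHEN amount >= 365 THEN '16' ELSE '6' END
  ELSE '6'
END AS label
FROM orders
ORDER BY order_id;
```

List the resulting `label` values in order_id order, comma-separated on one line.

17, 6, 6, 48, 6, 6, 6, 6, 6, 6, 6

order_id=200: channel='phone' → inner[amount >= 388] → 17
order_id=201: channel='web' → outer ELSE → 6
order_id=202: channel='app' → outer ELSE → 6
order_id=203: channel='phone' → inner[amount >= 455] → 48
order_id=204: channel='store' → outer ELSE → 6
order_id=205: channel='store' → outer ELSE → 6
order_id=206: channel='app' → outer ELSE → 6
order_id=207: channel='app' → outer ELSE → 6
order_id=208: channel='app' → outer ELSE → 6
order_id=209: channel='store' → outer ELSE → 6
order_id=210: channel='app' → outer ELSE → 6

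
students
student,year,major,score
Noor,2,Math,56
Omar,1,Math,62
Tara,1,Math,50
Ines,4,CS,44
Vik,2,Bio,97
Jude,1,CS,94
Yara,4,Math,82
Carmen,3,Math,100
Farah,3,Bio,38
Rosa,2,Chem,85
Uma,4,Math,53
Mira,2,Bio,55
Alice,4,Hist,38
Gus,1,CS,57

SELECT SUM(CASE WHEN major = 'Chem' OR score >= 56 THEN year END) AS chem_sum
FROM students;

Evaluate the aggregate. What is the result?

16

student=Noor: ✓ → 2
student=Omar: ✓ → 1
student=Tara: ✗
student=Ines: ✗
student=Vik: ✓ → 2
student=Jude: ✓ → 1
student=Yara: ✓ → 4
student=Carmen: ✓ → 3
student=Farah: ✗
student=Rosa: ✓ → 2
student=Uma: ✗
student=Mira: ✗
student=Alice: ✗
student=Gus: ✓ → 1
chem_sum = 2 + 1 + 2 + 1 + 4 + 3 + 2 + 1 = 16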